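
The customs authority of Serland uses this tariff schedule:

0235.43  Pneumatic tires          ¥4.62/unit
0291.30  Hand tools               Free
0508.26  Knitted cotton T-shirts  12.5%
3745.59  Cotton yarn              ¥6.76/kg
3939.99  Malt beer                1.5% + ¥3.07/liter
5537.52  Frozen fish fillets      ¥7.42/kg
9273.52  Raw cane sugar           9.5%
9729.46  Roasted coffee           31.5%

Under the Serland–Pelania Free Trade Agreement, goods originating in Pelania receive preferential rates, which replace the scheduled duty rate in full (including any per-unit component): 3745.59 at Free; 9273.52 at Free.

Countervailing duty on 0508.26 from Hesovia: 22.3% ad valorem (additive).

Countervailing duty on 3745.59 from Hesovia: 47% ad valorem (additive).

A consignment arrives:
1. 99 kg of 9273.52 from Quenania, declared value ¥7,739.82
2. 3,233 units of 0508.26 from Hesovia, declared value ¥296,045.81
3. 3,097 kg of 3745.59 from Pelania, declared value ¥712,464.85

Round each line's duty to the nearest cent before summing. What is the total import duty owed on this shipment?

Line 1 (9273.52, Quenania, 99 kg, ¥7,739.82):
Base rate for 9273.52 is 9.5%.
9273.52 has an FTA preferential rate, but origin Quenania is not Pelania; base rate stands.
Duty = ¥7,739.82 × 9.5% = ¥735.28.
Line 2 (0508.26, Hesovia, 3,233 units, ¥296,045.81):
Base rate for 0508.26 is 12.5%.
Additional duty on 0508.26 from Hesovia: +22.3%. Applied ad valorem rate: 12.5% + 22.3% = 34.8%.
Duty = ¥296,045.81 × 34.8% = ¥103,023.94.
Line 3 (3745.59, Pelania, 3,097 kg, ¥712,464.85):
Base rate for 3745.59 is ¥6.76/kg.
Origin Pelania qualifies under the Serland–Pelania agreement and 3745.59 is covered: preferential rate Free applies instead.
The additional-duty order on 3745.59 targets Hesovia, not Pelania; it does not apply.
Duty = ¥712,464.85 × 0% = ¥0.00.
Total = ¥735.28 + ¥103,023.94 + ¥0.00 = ¥103,759.22.

¥103,759.22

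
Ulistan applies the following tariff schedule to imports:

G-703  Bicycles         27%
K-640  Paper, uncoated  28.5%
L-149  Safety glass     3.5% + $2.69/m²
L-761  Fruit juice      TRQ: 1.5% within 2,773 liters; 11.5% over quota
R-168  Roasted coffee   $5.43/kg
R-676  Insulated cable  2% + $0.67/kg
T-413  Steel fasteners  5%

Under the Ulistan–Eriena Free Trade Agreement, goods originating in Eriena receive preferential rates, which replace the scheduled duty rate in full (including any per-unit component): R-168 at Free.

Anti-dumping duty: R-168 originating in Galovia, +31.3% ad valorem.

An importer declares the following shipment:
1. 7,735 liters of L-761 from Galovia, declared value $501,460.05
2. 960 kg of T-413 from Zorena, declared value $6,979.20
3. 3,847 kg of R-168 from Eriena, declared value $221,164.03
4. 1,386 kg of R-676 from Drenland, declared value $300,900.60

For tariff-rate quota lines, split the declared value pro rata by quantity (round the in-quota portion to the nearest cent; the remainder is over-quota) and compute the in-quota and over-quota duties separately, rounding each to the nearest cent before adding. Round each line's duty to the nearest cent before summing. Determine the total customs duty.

$46,986.13

Line 1 (L-761, Galovia, 7,735 liters, $501,460.05):
Code L-761 is under a tariff-rate quota (threshold 2,773 liters). In-quota: 2,773 liters at 1.5%; over-quota: 4,962 liters at 11.5%.
Pro-rata value split: in-quota = $501,460.05 × 2,773/7,735 = $179,773.59; over-quota = $501,460.05 − $179,773.59 = $321,686.46.
In-quota duty = $179,773.59 × 1.5% = $2,696.60. Over-quota duty = $321,686.46 × 11.5% = $36,993.94.
Line duty = $2,696.60 + $36,993.94 = $39,690.54.
Line 2 (T-413, Zorena, 960 kg, $6,979.20):
Base rate for T-413 is 5%.
Duty = $6,979.20 × 5% = $348.96.
Line 3 (R-168, Eriena, 3,847 kg, $221,164.03):
Base rate for R-168 is $5.43/kg.
Origin Eriena qualifies under the Ulistan–Eriena agreement and R-168 is covered: preferential rate Free applies instead.
The additional-duty order on R-168 targets Galovia, not Eriena; it does not apply.
Duty = $221,164.03 × 0% = $0.00.
Line 4 (R-676, Drenland, 1,386 kg, $300,900.60):
Base rate for R-676 is 2% + $0.67/kg.
Duty = $300,900.60 × 2% + 1,386 × $0.67 = $6,946.63.
Total = $39,690.54 + $348.96 + $0.00 + $6,946.63 = $46,986.13.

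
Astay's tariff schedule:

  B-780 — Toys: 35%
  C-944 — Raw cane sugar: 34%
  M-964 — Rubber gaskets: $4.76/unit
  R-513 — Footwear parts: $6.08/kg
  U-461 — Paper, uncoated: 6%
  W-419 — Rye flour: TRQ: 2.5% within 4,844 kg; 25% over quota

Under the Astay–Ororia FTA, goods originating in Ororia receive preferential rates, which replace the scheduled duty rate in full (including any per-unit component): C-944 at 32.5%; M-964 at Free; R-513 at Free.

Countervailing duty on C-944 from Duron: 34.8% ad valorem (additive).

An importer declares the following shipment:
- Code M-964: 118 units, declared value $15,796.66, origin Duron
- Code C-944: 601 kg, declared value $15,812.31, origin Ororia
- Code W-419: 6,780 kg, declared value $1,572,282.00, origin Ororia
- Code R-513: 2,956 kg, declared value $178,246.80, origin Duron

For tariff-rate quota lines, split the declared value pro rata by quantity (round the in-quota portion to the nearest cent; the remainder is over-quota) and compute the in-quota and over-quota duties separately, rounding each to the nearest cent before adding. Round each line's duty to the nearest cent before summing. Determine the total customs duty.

Line 1 (M-964, Duron, 118 units, $15,796.66):
Base rate for M-964 is $4.76/unit.
M-964 has an FTA preferential rate, but origin Duron is not Ororia; base rate stands.
Duty = 118 × $4.76 = $561.68.
Line 2 (C-944, Ororia, 601 kg, $15,812.31):
Base rate for C-944 is 34%.
Origin Ororia qualifies under the Astay–Ororia agreement and C-944 is covered: preferential rate 32.5% applies instead.
The additional-duty order on C-944 targets Duron, not Ororia; it does not apply.
Duty = $15,812.31 × 32.5% = $5,139.00.
Line 3 (W-419, Ororia, 6,780 kg, $1,572,282.00):
Code W-419 is under a tariff-rate quota (threshold 4,844 kg). In-quota: 4,844 kg at 2.5%; over-quota: 1,936 kg at 25%.
Pro-rata value split: in-quota = $1,572,282.00 × 4,844/6,780 = $1,123,323.60; over-quota = $1,572,282.00 − $1,123,323.60 = $448,958.40.
In-quota duty = $1,123,323.60 × 2.5% = $28,083.09. Over-quota duty = $448,958.40 × 25% = $112,239.60.
Line duty = $28,083.09 + $112,239.60 = $140,322.69.
Line 4 (R-513, Duron, 2,956 kg, $178,246.80):
Base rate for R-513 is $6.08/kg.
R-513 has an FTA preferential rate, but origin Duron is not Ororia; base rate stands.
Duty = 2,956 × $6.08 = $17,972.48.
Total = $561.68 + $5,139.00 + $140,322.69 + $17,972.48 = $163,995.85.

$163,995.85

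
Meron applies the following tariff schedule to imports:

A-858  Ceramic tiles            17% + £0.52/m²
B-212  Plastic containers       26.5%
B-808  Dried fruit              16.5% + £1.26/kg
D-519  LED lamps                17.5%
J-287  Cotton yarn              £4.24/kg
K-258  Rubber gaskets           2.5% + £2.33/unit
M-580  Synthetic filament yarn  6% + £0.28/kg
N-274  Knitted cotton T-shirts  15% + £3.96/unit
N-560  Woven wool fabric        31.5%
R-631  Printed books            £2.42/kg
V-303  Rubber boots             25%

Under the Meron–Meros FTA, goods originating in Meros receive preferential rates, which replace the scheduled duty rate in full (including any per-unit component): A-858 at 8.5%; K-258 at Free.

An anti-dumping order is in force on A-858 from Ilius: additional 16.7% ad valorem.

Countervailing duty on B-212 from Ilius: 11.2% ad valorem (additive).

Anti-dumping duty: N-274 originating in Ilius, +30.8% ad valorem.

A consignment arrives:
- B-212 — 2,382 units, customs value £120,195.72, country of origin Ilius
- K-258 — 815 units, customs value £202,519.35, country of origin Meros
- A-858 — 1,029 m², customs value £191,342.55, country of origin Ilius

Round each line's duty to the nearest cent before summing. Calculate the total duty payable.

Line 1 (B-212, Ilius, 2,382 units, £120,195.72):
Base rate for B-212 is 26.5%.
Additional duty on B-212 from Ilius: +11.2%. Applied ad valorem rate: 26.5% + 11.2% = 37.7%.
Duty = £120,195.72 × 37.7% = £45,313.79.
Line 2 (K-258, Meros, 815 units, £202,519.35):
Base rate for K-258 is 2.5% + £2.33/unit.
Origin Meros qualifies under the Meron–Meros agreement and K-258 is covered: preferential rate Free applies instead.
Duty = £202,519.35 × 0% = £0.00.
Line 3 (A-858, Ilius, 1,029 m², £191,342.55):
Base rate for A-858 is 17% + £0.52/m².
A-858 has an FTA preferential rate, but origin Ilius is not Meros; base rate stands.
Additional duty on A-858 from Ilius: +16.7%. Applied ad valorem rate: 17% + 16.7% = 33.7%.
Duty = £191,342.55 × 33.7% + 1,029 × £0.52 = £65,017.52.
Total = £45,313.79 + £0.00 + £65,017.52 = £110,331.31.

£110,331.31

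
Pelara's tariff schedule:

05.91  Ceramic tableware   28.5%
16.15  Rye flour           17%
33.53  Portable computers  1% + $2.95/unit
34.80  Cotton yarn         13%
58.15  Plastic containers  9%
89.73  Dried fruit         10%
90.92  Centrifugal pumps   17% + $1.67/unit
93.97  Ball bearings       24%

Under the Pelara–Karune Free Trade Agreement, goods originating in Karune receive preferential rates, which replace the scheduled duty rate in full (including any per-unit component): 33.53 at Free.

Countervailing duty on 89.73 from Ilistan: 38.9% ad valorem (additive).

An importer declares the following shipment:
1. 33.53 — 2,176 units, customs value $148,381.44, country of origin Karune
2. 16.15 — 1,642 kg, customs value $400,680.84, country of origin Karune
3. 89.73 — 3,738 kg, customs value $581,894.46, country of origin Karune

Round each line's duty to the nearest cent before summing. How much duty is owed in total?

Line 1 (33.53, Karune, 2,176 units, $148,381.44):
Base rate for 33.53 is 1% + $2.95/unit.
Origin Karune qualifies under the Pelara–Karune agreement and 33.53 is covered: preferential rate Free applies instead.
Duty = $148,381.44 × 0% = $0.00.
Line 2 (16.15, Karune, 1,642 kg, $400,680.84):
Base rate for 16.15 is 17%.
Origin Karune is the FTA partner but 16.15 is not on the preference list; base rate stands.
Duty = $400,680.84 × 17% = $68,115.74.
Line 3 (89.73, Karune, 3,738 kg, $581,894.46):
Base rate for 89.73 is 10%.
Origin Karune is the FTA partner but 89.73 is not on the preference list; base rate stands.
The additional-duty order on 89.73 targets Ilistan, not Karune; it does not apply.
Duty = $581,894.46 × 10% = $58,189.45.
Total = $0.00 + $68,115.74 + $58,189.45 = $126,305.19.

$126,305.19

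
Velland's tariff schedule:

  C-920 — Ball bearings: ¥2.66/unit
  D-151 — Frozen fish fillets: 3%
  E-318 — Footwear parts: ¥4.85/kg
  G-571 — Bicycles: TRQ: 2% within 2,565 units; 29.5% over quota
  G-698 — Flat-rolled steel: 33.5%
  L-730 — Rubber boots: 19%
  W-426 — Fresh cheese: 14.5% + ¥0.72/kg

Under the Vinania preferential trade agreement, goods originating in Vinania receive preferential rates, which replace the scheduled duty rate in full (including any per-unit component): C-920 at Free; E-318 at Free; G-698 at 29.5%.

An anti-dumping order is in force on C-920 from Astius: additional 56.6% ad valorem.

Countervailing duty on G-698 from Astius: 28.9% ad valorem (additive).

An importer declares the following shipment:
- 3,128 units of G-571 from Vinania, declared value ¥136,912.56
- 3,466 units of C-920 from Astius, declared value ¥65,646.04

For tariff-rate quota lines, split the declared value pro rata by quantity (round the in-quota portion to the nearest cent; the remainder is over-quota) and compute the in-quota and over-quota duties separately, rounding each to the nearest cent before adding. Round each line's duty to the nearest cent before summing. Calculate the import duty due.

¥55,890.16

Line 1 (G-571, Vinania, 3,128 units, ¥136,912.56):
Code G-571 is under a tariff-rate quota (threshold 2,565 units). In-quota: 2,565 units at 2%; over-quota: 563 units at 29.5%.
Pro-rata value split: in-quota = ¥136,912.56 × 2,565/3,128 = ¥112,270.05; over-quota = ¥136,912.56 − ¥112,270.05 = ¥24,642.51.
In-quota duty = ¥112,270.05 × 2% = ¥2,245.40. Over-quota duty = ¥24,642.51 × 29.5% = ¥7,269.54.
Line duty = ¥2,245.40 + ¥7,269.54 = ¥9,514.94.
Line 2 (C-920, Astius, 3,466 units, ¥65,646.04):
Base rate for C-920 is ¥2.66/unit.
C-920 has an FTA preferential rate, but origin Astius is not Vinania; base rate stands.
Additional duty on C-920 from Astius: +56.6% ad valorem. Applied ad valorem rate = 56.6%.
Duty = ¥65,646.04 × 56.6% + 3,466 × ¥2.66 = ¥46,375.22.
Total = ¥9,514.94 + ¥46,375.22 = ¥55,890.16.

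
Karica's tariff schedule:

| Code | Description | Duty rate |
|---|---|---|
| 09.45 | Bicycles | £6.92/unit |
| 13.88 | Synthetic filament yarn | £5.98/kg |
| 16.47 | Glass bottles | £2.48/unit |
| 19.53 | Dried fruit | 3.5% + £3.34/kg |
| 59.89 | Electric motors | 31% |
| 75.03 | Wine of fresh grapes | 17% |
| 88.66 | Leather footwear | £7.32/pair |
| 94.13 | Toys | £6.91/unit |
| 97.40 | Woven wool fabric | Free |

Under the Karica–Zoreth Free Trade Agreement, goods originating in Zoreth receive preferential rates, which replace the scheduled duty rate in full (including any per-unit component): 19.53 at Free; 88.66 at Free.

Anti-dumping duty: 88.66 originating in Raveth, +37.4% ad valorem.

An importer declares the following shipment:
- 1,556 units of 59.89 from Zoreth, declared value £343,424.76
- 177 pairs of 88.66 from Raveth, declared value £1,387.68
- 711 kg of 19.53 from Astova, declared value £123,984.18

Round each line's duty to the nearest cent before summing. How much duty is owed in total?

£114,990.50

Line 1 (59.89, Zoreth, 1,556 units, £343,424.76):
Base rate for 59.89 is 31%.
Origin Zoreth is the FTA partner but 59.89 is not on the preference list; base rate stands.
Duty = £343,424.76 × 31% = £106,461.68.
Line 2 (88.66, Raveth, 177 pairs, £1,387.68):
Base rate for 88.66 is £7.32/pair.
88.66 has an FTA preferential rate, but origin Raveth is not Zoreth; base rate stands.
Additional duty on 88.66 from Raveth: +37.4% ad valorem. Applied ad valorem rate = 37.4%.
Duty = £1,387.68 × 37.4% + 177 × £7.32 = £1,814.63.
Line 3 (19.53, Astova, 711 kg, £123,984.18):
Base rate for 19.53 is 3.5% + £3.34/kg.
19.53 has an FTA preferential rate, but origin Astova is not Zoreth; base rate stands.
Duty = £123,984.18 × 3.5% + 711 × £3.34 = £6,714.19.
Total = £106,461.68 + £1,814.63 + £6,714.19 = £114,990.50.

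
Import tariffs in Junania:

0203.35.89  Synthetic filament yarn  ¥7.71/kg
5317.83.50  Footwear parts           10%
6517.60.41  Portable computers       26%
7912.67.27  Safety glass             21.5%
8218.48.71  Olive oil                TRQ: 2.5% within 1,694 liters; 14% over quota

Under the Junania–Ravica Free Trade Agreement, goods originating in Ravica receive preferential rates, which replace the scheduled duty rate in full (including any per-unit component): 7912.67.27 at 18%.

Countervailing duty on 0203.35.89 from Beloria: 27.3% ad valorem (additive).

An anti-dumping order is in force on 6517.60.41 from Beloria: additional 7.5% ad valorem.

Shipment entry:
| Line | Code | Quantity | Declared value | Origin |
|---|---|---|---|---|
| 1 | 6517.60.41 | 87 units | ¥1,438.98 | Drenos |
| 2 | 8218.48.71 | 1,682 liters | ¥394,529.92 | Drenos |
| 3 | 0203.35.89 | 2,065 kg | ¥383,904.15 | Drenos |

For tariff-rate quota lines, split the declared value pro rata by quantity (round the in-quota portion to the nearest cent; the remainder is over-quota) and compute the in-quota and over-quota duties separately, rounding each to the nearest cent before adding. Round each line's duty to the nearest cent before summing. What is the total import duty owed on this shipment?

¥26,158.53

Line 1 (6517.60.41, Drenos, 87 units, ¥1,438.98):
Base rate for 6517.60.41 is 26%.
The additional-duty order on 6517.60.41 targets Beloria, not Drenos; it does not apply.
Duty = ¥1,438.98 × 26% = ¥374.13.
Line 2 (8218.48.71, Drenos, 1,682 liters, ¥394,529.92):
Code 8218.48.71 is under a tariff-rate quota (threshold 1,694 liters). Quantity 1,682 liters is within the quota, so the in-quota rate 2.5% applies to the full value.
Duty = ¥394,529.92 × 2.5% = ¥9,863.25.
Line 3 (0203.35.89, Drenos, 2,065 kg, ¥383,904.15):
Base rate for 0203.35.89 is ¥7.71/kg.
The additional-duty order on 0203.35.89 targets Beloria, not Drenos; it does not apply.
Duty = 2,065 × ¥7.71 = ¥15,921.15.
Total = ¥374.13 + ¥9,863.25 + ¥15,921.15 = ¥26,158.53.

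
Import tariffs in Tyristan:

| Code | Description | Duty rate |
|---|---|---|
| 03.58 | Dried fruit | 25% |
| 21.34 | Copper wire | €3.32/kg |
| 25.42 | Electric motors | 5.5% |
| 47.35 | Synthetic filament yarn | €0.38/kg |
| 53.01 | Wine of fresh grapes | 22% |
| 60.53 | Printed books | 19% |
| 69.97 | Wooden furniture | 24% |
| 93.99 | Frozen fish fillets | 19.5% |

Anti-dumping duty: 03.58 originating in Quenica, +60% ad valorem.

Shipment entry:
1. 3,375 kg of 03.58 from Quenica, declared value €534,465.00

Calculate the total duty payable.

€454,295.25

Line 1 (03.58, Quenica, 3,375 kg, €534,465.00):
Base rate for 03.58 is 25%.
Additional duty on 03.58 from Quenica: +60%. Applied ad valorem rate: 25% + 60% = 85%.
Duty = €534,465.00 × 85% = €454,295.25.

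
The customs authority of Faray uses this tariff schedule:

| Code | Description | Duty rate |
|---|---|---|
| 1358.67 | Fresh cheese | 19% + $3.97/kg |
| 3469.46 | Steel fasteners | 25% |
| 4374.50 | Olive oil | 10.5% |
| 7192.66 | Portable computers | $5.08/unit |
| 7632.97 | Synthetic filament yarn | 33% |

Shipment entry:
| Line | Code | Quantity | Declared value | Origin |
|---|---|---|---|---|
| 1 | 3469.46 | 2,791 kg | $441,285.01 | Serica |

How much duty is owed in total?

$110,321.25

Line 1 (3469.46, Serica, 2,791 kg, $441,285.01):
Base rate for 3469.46 is 25%.
Duty = $441,285.01 × 25% = $110,321.25.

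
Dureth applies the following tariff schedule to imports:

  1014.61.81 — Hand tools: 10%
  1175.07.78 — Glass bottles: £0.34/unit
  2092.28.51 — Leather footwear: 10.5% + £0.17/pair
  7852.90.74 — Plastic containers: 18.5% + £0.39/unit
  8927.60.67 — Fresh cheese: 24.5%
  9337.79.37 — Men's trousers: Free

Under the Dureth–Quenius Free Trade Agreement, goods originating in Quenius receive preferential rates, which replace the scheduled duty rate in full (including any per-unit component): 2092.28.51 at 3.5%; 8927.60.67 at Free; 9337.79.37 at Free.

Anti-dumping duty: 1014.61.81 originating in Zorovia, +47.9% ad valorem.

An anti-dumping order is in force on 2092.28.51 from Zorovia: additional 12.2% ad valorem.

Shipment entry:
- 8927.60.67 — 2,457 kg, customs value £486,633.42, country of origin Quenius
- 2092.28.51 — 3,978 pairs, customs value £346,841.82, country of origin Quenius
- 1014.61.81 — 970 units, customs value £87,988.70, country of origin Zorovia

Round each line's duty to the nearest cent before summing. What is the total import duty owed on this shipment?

£63,084.92

Line 1 (8927.60.67, Quenius, 2,457 kg, £486,633.42):
Base rate for 8927.60.67 is 24.5%.
Origin Quenius qualifies under the Dureth–Quenius agreement and 8927.60.67 is covered: preferential rate Free applies instead.
Duty = £486,633.42 × 0% = £0.00.
Line 2 (2092.28.51, Quenius, 3,978 pairs, £346,841.82):
Base rate for 2092.28.51 is 10.5% + £0.17/pair.
Origin Quenius qualifies under the Dureth–Quenius agreement and 2092.28.51 is covered: preferential rate 3.5% applies instead.
The additional-duty order on 2092.28.51 targets Zorovia, not Quenius; it does not apply.
Duty = £346,841.82 × 3.5% = £12,139.46.
Line 3 (1014.61.81, Zorovia, 970 units, £87,988.70):
Base rate for 1014.61.81 is 10%.
Additional duty on 1014.61.81 from Zorovia: +47.9%. Applied ad valorem rate: 10% + 47.9% = 57.9%.
Duty = £87,988.70 × 57.9% = £50,945.46.
Total = £0.00 + £12,139.46 + £50,945.46 = £63,084.92.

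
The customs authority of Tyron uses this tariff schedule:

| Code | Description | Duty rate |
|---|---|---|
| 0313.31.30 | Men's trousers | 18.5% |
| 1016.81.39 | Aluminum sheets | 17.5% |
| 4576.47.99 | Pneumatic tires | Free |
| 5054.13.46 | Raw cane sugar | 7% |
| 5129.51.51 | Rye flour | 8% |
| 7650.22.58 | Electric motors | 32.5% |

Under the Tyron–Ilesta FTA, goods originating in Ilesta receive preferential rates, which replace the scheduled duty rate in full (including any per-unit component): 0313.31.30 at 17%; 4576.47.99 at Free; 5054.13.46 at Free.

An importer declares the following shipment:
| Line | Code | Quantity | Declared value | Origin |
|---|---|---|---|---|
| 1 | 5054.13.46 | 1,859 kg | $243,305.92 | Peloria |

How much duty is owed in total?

Line 1 (5054.13.46, Peloria, 1,859 kg, $243,305.92):
Base rate for 5054.13.46 is 7%.
5054.13.46 has an FTA preferential rate, but origin Peloria is not Ilesta; base rate stands.
Duty = $243,305.92 × 7% = $17,031.41.

$17,031.41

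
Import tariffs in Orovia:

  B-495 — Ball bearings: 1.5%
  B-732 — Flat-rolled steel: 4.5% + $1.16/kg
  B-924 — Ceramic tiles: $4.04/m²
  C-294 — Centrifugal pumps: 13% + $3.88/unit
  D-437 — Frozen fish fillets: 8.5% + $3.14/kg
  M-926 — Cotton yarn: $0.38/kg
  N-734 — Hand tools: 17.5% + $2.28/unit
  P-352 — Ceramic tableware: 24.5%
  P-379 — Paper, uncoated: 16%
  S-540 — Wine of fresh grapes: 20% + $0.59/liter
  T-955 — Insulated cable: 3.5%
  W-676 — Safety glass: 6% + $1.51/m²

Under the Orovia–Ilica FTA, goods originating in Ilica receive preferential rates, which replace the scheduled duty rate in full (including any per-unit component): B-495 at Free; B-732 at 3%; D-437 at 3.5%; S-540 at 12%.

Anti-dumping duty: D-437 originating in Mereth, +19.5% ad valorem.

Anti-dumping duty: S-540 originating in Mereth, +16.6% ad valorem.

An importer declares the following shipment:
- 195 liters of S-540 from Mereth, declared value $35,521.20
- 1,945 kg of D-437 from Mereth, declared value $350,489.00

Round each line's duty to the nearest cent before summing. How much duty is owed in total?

$117,360.03

Line 1 (S-540, Mereth, 195 liters, $35,521.20):
Base rate for S-540 is 20% + $0.59/liter.
S-540 has an FTA preferential rate, but origin Mereth is not Ilica; base rate stands.
Additional duty on S-540 from Mereth: +16.6%. Applied ad valorem rate: 20% + 16.6% = 36.6%.
Duty = $35,521.20 × 36.6% + 195 × $0.59 = $13,115.81.
Line 2 (D-437, Mereth, 1,945 kg, $350,489.00):
Base rate for D-437 is 8.5% + $3.14/kg.
D-437 has an FTA preferential rate, but origin Mereth is not Ilica; base rate stands.
Additional duty on D-437 from Mereth: +19.5%. Applied ad valorem rate: 8.5% + 19.5% = 28%.
Duty = $350,489.00 × 28% + 1,945 × $3.14 = $104,244.22.
Total = $13,115.81 + $104,244.22 = $117,360.03.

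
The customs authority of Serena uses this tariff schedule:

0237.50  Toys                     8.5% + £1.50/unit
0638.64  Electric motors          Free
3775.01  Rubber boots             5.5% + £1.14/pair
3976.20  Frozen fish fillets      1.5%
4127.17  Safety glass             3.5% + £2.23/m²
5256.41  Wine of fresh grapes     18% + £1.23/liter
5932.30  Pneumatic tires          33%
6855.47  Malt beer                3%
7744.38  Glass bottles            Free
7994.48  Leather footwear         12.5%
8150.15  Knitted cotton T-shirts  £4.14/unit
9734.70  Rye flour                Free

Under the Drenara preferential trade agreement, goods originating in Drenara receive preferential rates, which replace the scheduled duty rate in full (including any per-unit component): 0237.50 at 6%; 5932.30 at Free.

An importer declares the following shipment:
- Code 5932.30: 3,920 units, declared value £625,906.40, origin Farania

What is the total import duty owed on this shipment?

£206,549.11

Line 1 (5932.30, Farania, 3,920 units, £625,906.40):
Base rate for 5932.30 is 33%.
5932.30 has an FTA preferential rate, but origin Farania is not Drenara; base rate stands.
Duty = £625,906.40 × 33% = £206,549.11.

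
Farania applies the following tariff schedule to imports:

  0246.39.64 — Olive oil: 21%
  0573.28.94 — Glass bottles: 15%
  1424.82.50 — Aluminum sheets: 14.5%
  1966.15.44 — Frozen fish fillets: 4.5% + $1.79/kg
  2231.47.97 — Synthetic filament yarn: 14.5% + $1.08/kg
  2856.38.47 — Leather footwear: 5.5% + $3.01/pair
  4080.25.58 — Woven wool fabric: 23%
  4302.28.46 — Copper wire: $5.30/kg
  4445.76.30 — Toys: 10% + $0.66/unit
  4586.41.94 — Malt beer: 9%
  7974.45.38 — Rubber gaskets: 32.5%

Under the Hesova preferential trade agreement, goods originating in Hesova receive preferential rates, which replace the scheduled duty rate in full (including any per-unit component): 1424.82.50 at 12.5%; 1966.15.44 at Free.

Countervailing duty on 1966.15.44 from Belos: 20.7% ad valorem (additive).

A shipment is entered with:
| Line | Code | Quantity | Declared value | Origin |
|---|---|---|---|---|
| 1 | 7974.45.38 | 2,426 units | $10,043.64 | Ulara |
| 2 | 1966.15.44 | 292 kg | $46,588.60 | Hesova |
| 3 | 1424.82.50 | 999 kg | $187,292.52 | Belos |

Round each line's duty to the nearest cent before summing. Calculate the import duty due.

Line 1 (7974.45.38, Ulara, 2,426 units, $10,043.64):
Base rate for 7974.45.38 is 32.5%.
Duty = $10,043.64 × 32.5% = $3,264.18.
Line 2 (1966.15.44, Hesova, 292 kg, $46,588.60):
Base rate for 1966.15.44 is 4.5% + $1.79/kg.
Origin Hesova qualifies under the Farania–Hesova agreement and 1966.15.44 is covered: preferential rate Free applies instead.
The additional-duty order on 1966.15.44 targets Belos, not Hesova; it does not apply.
Duty = $46,588.60 × 0% = $0.00.
Line 3 (1424.82.50, Belos, 999 kg, $187,292.52):
Base rate for 1424.82.50 is 14.5%.
1424.82.50 has an FTA preferential rate, but origin Belos is not Hesova; base rate stands.
Duty = $187,292.52 × 14.5% = $27,157.42.
Total = $3,264.18 + $0.00 + $27,157.42 = $30,421.60.

$30,421.60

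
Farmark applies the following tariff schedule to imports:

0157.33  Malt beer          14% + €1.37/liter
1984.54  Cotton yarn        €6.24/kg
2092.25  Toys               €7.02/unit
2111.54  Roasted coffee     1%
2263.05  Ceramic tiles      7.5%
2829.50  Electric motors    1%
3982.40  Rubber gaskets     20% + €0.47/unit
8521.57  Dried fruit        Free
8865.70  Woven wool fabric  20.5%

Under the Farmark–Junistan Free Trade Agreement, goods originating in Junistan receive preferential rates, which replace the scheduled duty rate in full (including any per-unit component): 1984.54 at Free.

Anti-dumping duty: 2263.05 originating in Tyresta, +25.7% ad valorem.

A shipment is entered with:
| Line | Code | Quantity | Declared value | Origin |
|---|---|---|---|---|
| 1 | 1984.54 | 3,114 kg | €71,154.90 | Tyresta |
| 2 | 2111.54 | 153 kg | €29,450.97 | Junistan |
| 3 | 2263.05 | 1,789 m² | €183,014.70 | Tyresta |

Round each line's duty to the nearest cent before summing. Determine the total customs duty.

€80,486.75

Line 1 (1984.54, Tyresta, 3,114 kg, €71,154.90):
Base rate for 1984.54 is €6.24/kg.
1984.54 has an FTA preferential rate, but origin Tyresta is not Junistan; base rate stands.
Duty = 3,114 × €6.24 = €19,431.36.
Line 2 (2111.54, Junistan, 153 kg, €29,450.97):
Base rate for 2111.54 is 1%.
Origin Junistan is the FTA partner but 2111.54 is not on the preference list; base rate stands.
Duty = €29,450.97 × 1% = €294.51.
Line 3 (2263.05, Tyresta, 1,789 m², €183,014.70):
Base rate for 2263.05 is 7.5%.
Additional duty on 2263.05 from Tyresta: +25.7%. Applied ad valorem rate: 7.5% + 25.7% = 33.2%.
Duty = €183,014.70 × 33.2% = €60,760.88.
Total = €19,431.36 + €294.51 + €60,760.88 = €80,486.75.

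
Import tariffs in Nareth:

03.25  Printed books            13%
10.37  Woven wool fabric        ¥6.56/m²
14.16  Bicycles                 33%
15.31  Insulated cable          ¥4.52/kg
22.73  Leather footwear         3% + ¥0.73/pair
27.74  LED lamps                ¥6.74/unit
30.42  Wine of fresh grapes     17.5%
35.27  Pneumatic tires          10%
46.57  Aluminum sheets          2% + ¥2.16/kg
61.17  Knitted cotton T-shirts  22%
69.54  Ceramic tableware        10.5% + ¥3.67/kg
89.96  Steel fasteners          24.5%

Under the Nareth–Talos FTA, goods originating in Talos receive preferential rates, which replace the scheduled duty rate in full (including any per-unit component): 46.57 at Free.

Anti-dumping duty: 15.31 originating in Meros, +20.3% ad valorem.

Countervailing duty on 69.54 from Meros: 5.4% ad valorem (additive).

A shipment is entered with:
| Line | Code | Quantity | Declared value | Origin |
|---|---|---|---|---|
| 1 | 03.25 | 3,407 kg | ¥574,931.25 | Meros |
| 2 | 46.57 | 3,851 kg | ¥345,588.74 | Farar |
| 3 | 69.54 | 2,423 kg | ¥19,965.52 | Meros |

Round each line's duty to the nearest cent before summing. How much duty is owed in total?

Line 1 (03.25, Meros, 3,407 kg, ¥574,931.25):
Base rate for 03.25 is 13%.
Duty = ¥574,931.25 × 13% = ¥74,741.06.
Line 2 (46.57, Farar, 3,851 kg, ¥345,588.74):
Base rate for 46.57 is 2% + ¥2.16/kg.
46.57 has an FTA preferential rate, but origin Farar is not Talos; base rate stands.
Duty = ¥345,588.74 × 2% + 3,851 × ¥2.16 = ¥15,229.93.
Line 3 (69.54, Meros, 2,423 kg, ¥19,965.52):
Base rate for 69.54 is 10.5% + ¥3.67/kg.
Additional duty on 69.54 from Meros: +5.4%. Applied ad valorem rate: 10.5% + 5.4% = 15.9%.
Duty = ¥19,965.52 × 15.9% + 2,423 × ¥3.67 = ¥12,066.93.
Total = ¥74,741.06 + ¥15,229.93 + ¥12,066.93 = ¥102,037.92.

¥102,037.92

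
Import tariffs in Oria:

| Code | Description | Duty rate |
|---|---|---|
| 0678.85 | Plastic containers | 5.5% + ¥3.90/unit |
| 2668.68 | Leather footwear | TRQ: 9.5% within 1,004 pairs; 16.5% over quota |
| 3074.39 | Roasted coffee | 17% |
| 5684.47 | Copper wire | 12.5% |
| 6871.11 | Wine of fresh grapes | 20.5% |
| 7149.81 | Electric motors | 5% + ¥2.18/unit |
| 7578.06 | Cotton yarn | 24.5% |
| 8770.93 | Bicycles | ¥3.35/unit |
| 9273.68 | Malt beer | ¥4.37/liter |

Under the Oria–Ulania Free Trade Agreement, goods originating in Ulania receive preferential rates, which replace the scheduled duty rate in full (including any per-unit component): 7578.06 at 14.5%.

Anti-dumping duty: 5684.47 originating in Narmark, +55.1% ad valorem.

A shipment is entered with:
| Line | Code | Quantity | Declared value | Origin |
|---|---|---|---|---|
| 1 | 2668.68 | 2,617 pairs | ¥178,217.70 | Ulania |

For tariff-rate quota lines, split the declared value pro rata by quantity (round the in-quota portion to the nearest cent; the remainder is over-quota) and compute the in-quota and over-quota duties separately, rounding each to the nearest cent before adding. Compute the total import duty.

¥24,619.85

Line 1 (2668.68, Ulania, 2,617 pairs, ¥178,217.70):
Code 2668.68 is under a tariff-rate quota (threshold 1,004 pairs). In-quota: 1,004 pairs at 9.5%; over-quota: 1,613 pairs at 16.5%.
Pro-rata value split: in-quota = ¥178,217.70 × 1,004/2,617 = ¥68,372.40; over-quota = ¥178,217.70 − ¥68,372.40 = ¥109,845.30.
In-quota duty = ¥68,372.40 × 9.5% = ¥6,495.38. Over-quota duty = ¥109,845.30 × 16.5% = ¥18,124.47.
Line duty = ¥6,495.38 + ¥18,124.47 = ¥24,619.85.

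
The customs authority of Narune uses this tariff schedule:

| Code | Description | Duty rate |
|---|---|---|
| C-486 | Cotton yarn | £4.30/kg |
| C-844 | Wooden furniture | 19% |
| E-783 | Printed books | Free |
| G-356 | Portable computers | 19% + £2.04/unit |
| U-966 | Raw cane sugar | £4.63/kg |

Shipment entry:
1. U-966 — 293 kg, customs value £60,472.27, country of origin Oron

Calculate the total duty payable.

Line 1 (U-966, Oron, 293 kg, £60,472.27):
Base rate for U-966 is £4.63/kg.
Duty = 293 × £4.63 = £1,356.59.

£1,356.59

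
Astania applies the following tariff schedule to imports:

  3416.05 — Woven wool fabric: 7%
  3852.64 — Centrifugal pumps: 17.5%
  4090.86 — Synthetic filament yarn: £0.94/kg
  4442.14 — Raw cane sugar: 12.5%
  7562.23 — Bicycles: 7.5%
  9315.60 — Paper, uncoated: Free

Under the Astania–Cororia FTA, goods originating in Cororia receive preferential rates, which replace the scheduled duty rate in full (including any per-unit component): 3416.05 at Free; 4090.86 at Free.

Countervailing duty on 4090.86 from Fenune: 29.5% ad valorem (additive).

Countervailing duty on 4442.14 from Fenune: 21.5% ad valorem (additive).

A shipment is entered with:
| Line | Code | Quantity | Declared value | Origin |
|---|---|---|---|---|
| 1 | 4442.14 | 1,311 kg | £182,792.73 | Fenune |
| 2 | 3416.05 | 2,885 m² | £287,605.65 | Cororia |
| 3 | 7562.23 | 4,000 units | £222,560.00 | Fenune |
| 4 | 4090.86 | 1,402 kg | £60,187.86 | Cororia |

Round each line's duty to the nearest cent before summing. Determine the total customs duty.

£78,841.53

Line 1 (4442.14, Fenune, 1,311 kg, £182,792.73):
Base rate for 4442.14 is 12.5%.
Additional duty on 4442.14 from Fenune: +21.5%. Applied ad valorem rate: 12.5% + 21.5% = 34%.
Duty = £182,792.73 × 34% = £62,149.53.
Line 2 (3416.05, Cororia, 2,885 m², £287,605.65):
Base rate for 3416.05 is 7%.
Origin Cororia qualifies under the Astania–Cororia agreement and 3416.05 is covered: preferential rate Free applies instead.
Duty = £287,605.65 × 0% = £0.00.
Line 3 (7562.23, Fenune, 4,000 units, £222,560.00):
Base rate for 7562.23 is 7.5%.
Duty = £222,560.00 × 7.5% = £16,692.00.
Line 4 (4090.86, Cororia, 1,402 kg, £60,187.86):
Base rate for 4090.86 is £0.94/kg.
Origin Cororia qualifies under the Astania–Cororia agreement and 4090.86 is covered: preferential rate Free applies instead.
The additional-duty order on 4090.86 targets Fenune, not Cororia; it does not apply.
Duty = £60,187.86 × 0% = £0.00.
Total = £62,149.53 + £0.00 + £16,692.00 + £0.00 = £78,841.53.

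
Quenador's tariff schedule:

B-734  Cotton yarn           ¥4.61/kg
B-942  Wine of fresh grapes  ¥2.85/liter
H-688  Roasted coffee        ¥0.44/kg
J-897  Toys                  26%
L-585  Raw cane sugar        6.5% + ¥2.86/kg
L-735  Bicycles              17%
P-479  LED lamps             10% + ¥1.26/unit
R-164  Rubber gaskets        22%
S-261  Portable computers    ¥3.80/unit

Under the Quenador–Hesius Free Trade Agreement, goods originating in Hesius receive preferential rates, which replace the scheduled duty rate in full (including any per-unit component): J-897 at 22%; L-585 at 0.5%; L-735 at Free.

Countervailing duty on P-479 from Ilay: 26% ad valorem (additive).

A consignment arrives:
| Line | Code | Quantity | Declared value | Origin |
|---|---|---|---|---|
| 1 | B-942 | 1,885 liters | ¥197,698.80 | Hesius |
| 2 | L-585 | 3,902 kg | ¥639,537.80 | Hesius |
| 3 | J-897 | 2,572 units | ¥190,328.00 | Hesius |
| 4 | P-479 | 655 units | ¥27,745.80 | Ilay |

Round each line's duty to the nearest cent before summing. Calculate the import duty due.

¥61,255.89

Line 1 (B-942, Hesius, 1,885 liters, ¥197,698.80):
Base rate for B-942 is ¥2.85/liter.
Origin Hesius is the FTA partner but B-942 is not on the preference list; base rate stands.
Duty = 1,885 × ¥2.85 = ¥5,372.25.
Line 2 (L-585, Hesius, 3,902 kg, ¥639,537.80):
Base rate for L-585 is 6.5% + ¥2.86/kg.
Origin Hesius qualifies under the Quenador–Hesius agreement and L-585 is covered: preferential rate 0.5% applies instead.
Duty = ¥639,537.80 × 0.5% = ¥3,197.69.
Line 3 (J-897, Hesius, 2,572 units, ¥190,328.00):
Base rate for J-897 is 26%.
Origin Hesius qualifies under the Quenador–Hesius agreement and J-897 is covered: preferential rate 22% applies instead.
Duty = ¥190,328.00 × 22% = ¥41,872.16.
Line 4 (P-479, Ilay, 655 units, ¥27,745.80):
Base rate for P-479 is 10% + ¥1.26/unit.
Additional duty on P-479 from Ilay: +26%. Applied ad valorem rate: 10% + 26% = 36%.
Duty = ¥27,745.80 × 36% + 655 × ¥1.26 = ¥10,813.79.
Total = ¥5,372.25 + ¥3,197.69 + ¥41,872.16 + ¥10,813.79 = ¥61,255.89.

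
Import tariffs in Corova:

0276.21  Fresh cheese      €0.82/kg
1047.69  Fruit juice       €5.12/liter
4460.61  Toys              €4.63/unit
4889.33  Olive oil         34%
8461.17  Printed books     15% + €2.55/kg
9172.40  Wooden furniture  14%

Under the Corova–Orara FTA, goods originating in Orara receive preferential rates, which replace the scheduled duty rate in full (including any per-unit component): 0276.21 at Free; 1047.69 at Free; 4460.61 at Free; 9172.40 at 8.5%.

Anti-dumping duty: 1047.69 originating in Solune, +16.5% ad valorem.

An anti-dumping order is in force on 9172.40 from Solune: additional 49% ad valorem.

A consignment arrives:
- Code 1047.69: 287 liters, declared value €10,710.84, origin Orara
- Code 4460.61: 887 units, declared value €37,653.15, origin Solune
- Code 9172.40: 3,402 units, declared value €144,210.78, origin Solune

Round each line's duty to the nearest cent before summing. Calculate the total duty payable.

€94,959.60

Line 1 (1047.69, Orara, 287 liters, €10,710.84):
Base rate for 1047.69 is €5.12/liter.
Origin Orara qualifies under the Corova–Orara agreement and 1047.69 is covered: preferential rate Free applies instead.
The additional-duty order on 1047.69 targets Solune, not Orara; it does not apply.
Duty = €10,710.84 × 0% = €0.00.
Line 2 (4460.61, Solune, 887 units, €37,653.15):
Base rate for 4460.61 is €4.63/unit.
4460.61 has an FTA preferential rate, but origin Solune is not Orara; base rate stands.
Duty = 887 × €4.63 = €4,106.81.
Line 3 (9172.40, Solune, 3,402 units, €144,210.78):
Base rate for 9172.40 is 14%.
9172.40 has an FTA preferential rate, but origin Solune is not Orara; base rate stands.
Additional duty on 9172.40 from Solune: +49%. Applied ad valorem rate: 14% + 49% = 63%.
Duty = €144,210.78 × 63% = €90,852.79.
Total = €0.00 + €4,106.81 + €90,852.79 = €94,959.60.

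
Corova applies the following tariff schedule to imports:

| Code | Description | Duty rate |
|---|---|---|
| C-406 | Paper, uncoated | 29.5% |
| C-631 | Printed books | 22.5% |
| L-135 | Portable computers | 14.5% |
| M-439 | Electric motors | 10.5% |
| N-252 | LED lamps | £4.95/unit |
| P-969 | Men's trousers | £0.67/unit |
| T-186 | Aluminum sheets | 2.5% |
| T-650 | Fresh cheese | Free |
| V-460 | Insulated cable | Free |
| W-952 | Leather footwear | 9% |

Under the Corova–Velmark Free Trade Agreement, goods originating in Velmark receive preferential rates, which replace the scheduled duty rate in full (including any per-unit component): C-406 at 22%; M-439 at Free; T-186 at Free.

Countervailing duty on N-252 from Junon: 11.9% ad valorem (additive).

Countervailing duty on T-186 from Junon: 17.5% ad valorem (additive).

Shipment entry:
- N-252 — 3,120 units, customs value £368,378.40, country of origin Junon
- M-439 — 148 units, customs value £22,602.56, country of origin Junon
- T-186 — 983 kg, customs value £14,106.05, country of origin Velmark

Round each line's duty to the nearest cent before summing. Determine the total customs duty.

£61,654.30

Line 1 (N-252, Junon, 3,120 units, £368,378.40):
Base rate for N-252 is £4.95/unit.
Additional duty on N-252 from Junon: +11.9% ad valorem. Applied ad valorem rate = 11.9%.
Duty = £368,378.40 × 11.9% + 3,120 × £4.95 = £59,281.03.
Line 2 (M-439, Junon, 148 units, £22,602.56):
Base rate for M-439 is 10.5%.
M-439 has an FTA preferential rate, but origin Junon is not Velmark; base rate stands.
Duty = £22,602.56 × 10.5% = £2,373.27.
Line 3 (T-186, Velmark, 983 kg, £14,106.05):
Base rate for T-186 is 2.5%.
Origin Velmark qualifies under the Corova–Velmark agreement and T-186 is covered: preferential rate Free applies instead.
The additional-duty order on T-186 targets Junon, not Velmark; it does not apply.
Duty = £14,106.05 × 0% = £0.00.
Total = £59,281.03 + £2,373.27 + £0.00 = £61,654.30.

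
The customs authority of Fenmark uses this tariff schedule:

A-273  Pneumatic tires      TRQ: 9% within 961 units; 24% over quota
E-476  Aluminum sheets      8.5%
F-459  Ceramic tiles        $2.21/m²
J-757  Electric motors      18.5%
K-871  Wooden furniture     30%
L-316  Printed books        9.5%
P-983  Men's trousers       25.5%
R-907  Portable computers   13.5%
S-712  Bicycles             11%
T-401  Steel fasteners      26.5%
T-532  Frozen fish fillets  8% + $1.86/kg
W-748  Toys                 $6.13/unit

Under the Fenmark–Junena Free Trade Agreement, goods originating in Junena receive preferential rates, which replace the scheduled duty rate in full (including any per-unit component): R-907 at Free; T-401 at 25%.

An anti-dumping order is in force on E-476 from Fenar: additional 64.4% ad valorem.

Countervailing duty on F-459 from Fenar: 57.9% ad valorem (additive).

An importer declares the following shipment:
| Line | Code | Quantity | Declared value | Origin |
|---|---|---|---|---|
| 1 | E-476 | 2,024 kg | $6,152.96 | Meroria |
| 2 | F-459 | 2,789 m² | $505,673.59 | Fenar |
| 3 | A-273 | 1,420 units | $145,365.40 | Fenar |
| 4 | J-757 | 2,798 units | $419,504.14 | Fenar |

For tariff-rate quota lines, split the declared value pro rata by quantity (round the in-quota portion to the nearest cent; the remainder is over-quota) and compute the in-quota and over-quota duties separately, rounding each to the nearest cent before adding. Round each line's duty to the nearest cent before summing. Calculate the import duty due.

$397,211.03

Line 1 (E-476, Meroria, 2,024 kg, $6,152.96):
Base rate for E-476 is 8.5%.
The additional-duty order on E-476 targets Fenar, not Meroria; it does not apply.
Duty = $6,152.96 × 8.5% = $523.00.
Line 2 (F-459, Fenar, 2,789 m², $505,673.59):
Base rate for F-459 is $2.21/m².
Additional duty on F-459 from Fenar: +57.9% ad valorem. Applied ad valorem rate = 57.9%.
Duty = $505,673.59 × 57.9% + 2,789 × $2.21 = $298,948.70.
Line 3 (A-273, Fenar, 1,420 units, $145,365.40):
Code A-273 is under a tariff-rate quota (threshold 961 units). In-quota: 961 units at 9%; over-quota: 459 units at 24%.
Pro-rata value split: in-quota = $145,365.40 × 961/1,420 = $98,377.57; over-quota = $145,365.40 − $98,377.57 = $46,987.83.
In-quota duty = $98,377.57 × 9% = $8,853.98. Over-quota duty = $46,987.83 × 24% = $11,277.08.
Line duty = $8,853.98 + $11,277.08 = $20,131.06.
Line 4 (J-757, Fenar, 2,798 units, $419,504.14):
Base rate for J-757 is 18.5%.
Duty = $419,504.14 × 18.5% = $77,608.27.
Total = $523.00 + $298,948.70 + $20,131.06 + $77,608.27 = $397,211.03.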